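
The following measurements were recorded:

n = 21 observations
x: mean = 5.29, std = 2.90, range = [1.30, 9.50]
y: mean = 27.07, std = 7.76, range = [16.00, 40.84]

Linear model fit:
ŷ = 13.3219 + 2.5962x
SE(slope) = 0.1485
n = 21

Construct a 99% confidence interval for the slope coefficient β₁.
The 99% CI for β₁ is (2.1714, 3.0210)

Confidence interval for the slope:

The 99% CI for β₁ is: β̂₁ ± t*(α/2, n-2) × SE(β̂₁)

Step 1: Find critical t-value
- Confidence level = 0.99
- Degrees of freedom = n - 2 = 21 - 2 = 19
- t*(α/2, 19) = 2.8609

Step 2: Calculate margin of error
Margin = 2.8609 × 0.1485 = 0.4248

Step 3: Construct interval
CI = 2.5962 ± 0.4248
CI = (2.1714, 3.0210)

Interpretation: each one-unit increase in x is associated with a change in mean y of between 2.1714 and 3.0210, with 99% confidence.
The interval does not include 0, suggesting a significant linear relationship.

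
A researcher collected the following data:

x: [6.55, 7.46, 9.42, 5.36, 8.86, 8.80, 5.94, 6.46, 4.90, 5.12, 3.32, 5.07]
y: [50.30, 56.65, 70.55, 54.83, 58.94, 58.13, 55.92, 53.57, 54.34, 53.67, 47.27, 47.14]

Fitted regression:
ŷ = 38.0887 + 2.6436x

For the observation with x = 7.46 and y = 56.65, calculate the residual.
Residual = -1.1600

The residual is the difference between the actual value and the predicted value:

Residual = y - ŷ

Step 1: Calculate predicted value
ŷ = 38.0887 + 2.6436 × 7.46
ŷ = 57.8100

Step 2: Calculate residual
Residual = 56.65 - 57.8100
Residual = -1.1600

Interpretation: the model overestimates the actual value by 1.1600 at this point (negative residual → observation lies below the fitted line).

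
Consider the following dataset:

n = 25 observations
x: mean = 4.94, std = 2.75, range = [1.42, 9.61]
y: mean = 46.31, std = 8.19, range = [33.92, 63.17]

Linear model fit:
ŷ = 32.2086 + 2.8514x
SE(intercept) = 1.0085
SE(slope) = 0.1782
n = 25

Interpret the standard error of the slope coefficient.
SE(slope) = 0.1782 measures the uncertainty in the estimated slope. The coefficient is estimated precisely (SE/|β̂₁| = 6.2%).

SE(β̂₁) = s / √Sxx, where s is the residual standard deviation and Sxx = Σ(x − x̄)². It is the yardstick for how far β̂₁ = 2.8514 could plausibly be from the true slope.

Relative precision:
- SE / |β̂₁| = 0.1782 / 2.8514 = 6.2%
- Rule of thumb (under 20%: precise; 20% to under 50%: moderately precise; 50% or more: imprecise) → precise

Rough 95% range (±2 SE): 2.8514 ± 0.3564 → (2.4950, 3.2078).

What drives SE(β̂₁): larger n (here n = 25) → smaller SE.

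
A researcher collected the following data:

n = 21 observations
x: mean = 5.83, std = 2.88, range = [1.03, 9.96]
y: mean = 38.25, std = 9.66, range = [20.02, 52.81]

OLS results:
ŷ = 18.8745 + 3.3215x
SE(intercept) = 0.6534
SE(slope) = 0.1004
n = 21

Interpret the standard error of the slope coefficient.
SE(β̂₁) = 0.1004 is the estimated standard deviation of the slope estimate across repeated samples; relative to β̂₁ = 3.3215 that is 3.0%, a precise estimate.

SE(β̂₁) = s / √Sxx, where s is the residual standard deviation and Sxx = Σ(x − x̄)². It is the yardstick for how far β̂₁ = 3.3215 could plausibly be from the true slope.

Relative precision:
- SE / |β̂₁| = 0.1004 / 3.3215 = 3.0%
- Rule of thumb (under 20%: precise; 20% to under 50%: moderately precise; 50% or more: imprecise) → precise

Link to interval estimation: a confidence interval for β₁ is β̂₁ ± t* × 0.1004, so SE sets the half-width per unit of t*.

What drives SE(β̂₁): more residual scatter → larger SE.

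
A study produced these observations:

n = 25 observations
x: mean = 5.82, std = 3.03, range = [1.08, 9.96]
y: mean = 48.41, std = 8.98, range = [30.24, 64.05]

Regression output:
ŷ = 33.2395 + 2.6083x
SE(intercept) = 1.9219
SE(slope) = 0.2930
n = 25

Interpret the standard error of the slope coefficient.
SE(β̂₁) = 0.2930 is the estimated standard deviation of the slope estimate across repeated samples; relative to β̂₁ = 2.6083 that is 11.2%, a precise estimate.

What SE measures:
- The standard error quantifies the sampling variability of the coefficient estimate
- It is the estimated standard deviation of β̂₁ across hypothetical repeated samples of the same size
- Smaller SE → more precise estimate

Relative precision:
- SE / |β̂₁| = 0.2930 / 2.6083 = 11.2%
- Rule of thumb (under 20%: precise; 20% to under 50%: moderately precise; 50% or more: imprecise) → precise

Link to the t-test: t = β̂₁ / SE(β̂₁) = 2.6083 / 0.2930 = 8.9020, the statistic for H₀: β₁ = 0.

What drives SE(β̂₁): larger n (here n = 25) → smaller SE; wider spread of x values → smaller SE.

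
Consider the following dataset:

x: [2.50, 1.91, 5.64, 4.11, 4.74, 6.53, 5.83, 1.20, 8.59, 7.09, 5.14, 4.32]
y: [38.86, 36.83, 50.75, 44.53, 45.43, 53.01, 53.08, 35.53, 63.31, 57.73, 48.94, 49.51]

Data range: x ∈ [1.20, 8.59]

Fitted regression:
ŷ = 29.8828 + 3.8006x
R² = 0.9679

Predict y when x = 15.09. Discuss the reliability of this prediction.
ŷ = 87.2339 (extrapolation — x = 15.09 lies outside [1.20, 8.59], so reliability is low).

Prediction calculation:
ŷ = 29.8828 + 3.8006 × 15.09
ŷ = 87.2339

Reliability:
- Data range: x ∈ [1.20, 8.59]
- Prediction point: x = 15.09 is 6.50 units above the observed range → this is EXTRAPOLATION, not interpolation

Why that matters here:
- There are no observations near this x to validate the fitted line there
- R² describes fit only over the sampled x values; it says nothing about behaviour beyond them

The R² = 0.9679 only validates the fit within [1.20, 8.59]; treat ŷ = 87.2339 with caution.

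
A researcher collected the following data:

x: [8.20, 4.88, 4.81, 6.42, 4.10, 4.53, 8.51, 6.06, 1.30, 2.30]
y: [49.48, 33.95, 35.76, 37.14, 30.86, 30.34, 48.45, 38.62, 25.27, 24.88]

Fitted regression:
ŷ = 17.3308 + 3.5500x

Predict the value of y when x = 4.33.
ŷ = 32.7023

x = 4.33 lies inside the observed range [1.30, 8.51], so the fitted equation applies directly:

ŷ = 17.3308 + 3.5500 × 4.33
ŷ = 17.3308 + 15.3715
ŷ = 32.7023

This is the fitted mean response at that x — an individual observation would come with a wider prediction interval.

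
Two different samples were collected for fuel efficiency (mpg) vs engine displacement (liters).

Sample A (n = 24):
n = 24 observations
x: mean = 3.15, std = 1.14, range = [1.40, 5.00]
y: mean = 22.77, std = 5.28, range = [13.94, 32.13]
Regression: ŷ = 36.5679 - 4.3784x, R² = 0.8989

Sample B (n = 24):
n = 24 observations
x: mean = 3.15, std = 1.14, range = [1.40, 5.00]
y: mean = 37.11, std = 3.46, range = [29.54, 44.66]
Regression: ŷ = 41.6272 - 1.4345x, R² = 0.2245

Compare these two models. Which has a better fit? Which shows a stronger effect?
Model A has the better fit (R² = 0.8989 vs 0.2245). Model A shows the stronger effect (|β₁| = 4.3784 vs 1.4345).

Model Comparison:

Goodness of fit (R²):
- Model A: R² = 0.8989 → 89.89% of variance in fuel efficiency explained
- Model B: R² = 0.2245 → 22.45% of variance in fuel efficiency explained
- 0.8989 > 0.2245 → Model A has the better fit

Strength of effect — compare |β₁|:
- Model A: β₁ = -4.3784 → predicted fuel efficiency falls 4.3784 mpg per additional liter of engine displacement
- Model B: β₁ = -1.4345 → predicted fuel efficiency falls 1.4345 mpg per additional liter of engine displacement
- |-4.3784| > |-1.4345| → Model A shows the stronger marginal effect

Notes:
- The two samples could reflect different populations, time periods, or measurement quality.
- A steeper slope doesn't make a better model if the scatter around the line is large.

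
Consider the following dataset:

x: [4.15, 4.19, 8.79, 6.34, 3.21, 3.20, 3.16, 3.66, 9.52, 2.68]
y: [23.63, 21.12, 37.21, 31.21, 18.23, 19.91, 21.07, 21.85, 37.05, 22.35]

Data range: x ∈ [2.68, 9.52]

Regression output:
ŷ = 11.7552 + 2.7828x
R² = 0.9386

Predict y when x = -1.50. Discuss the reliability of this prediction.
ŷ = 7.5810, but this is extrapolation (below the data range [2.68, 9.52]) and may be unreliable.

Prediction calculation:
ŷ = 11.7552 + 2.7828 × (-1.50)
ŷ = 7.5810

Reliability:
- Data range: x ∈ [2.68, 9.52]
- Prediction point: x = -1.50 is 4.18 units below the observed range → this is EXTRAPOLATION, not interpolation

Why that matters here:
- R² describes fit only over the sampled x values; it says nothing about behaviour beyond them
- There are no observations near this x to validate the fitted line there
- Real relationships often flatten, saturate, or turn nonlinear at extremes

A defensible statement: 'if the linear trend continued to x = -1.50, y would be about 7.5810' — the premise is untested.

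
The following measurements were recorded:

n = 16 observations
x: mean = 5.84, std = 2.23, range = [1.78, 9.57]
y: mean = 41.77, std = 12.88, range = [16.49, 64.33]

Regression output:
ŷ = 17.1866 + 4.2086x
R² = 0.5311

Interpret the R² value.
About 53.11% of the variability in y is accounted for by the regression on x (R² = 0.5311) — a moderate linear fit.

R² = 1 − SS_res/SS_tot compares the residual scatter to the total scatter of y about its mean.

Here R² = 0.5311:
- Explained: 53.11% of the variation in y
- Unexplained (residual): 100% − 53.11% = 46.89%
- Rule of thumb (below 0.3 weak; 0.3 to below 0.7 moderate; 0.7 and above strong) → moderate

Note: R² says nothing about causation, and a high R² does not by itself mean the linear form is appropriate — check the residuals.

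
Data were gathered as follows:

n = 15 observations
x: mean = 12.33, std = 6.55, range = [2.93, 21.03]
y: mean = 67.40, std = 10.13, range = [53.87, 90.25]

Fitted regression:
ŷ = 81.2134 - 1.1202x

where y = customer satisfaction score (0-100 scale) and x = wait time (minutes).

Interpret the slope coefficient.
On average, satisfaction score is about 1.1202 points lower for every extra minute of wait time.

β₁ = -1.1202 is the change in predicted satisfaction score (points) per additional minute of wait time.

Interpretation:
- Wait time up by 1 minute → predicted satisfaction score decreases by 1.1202 points
- This is a linear approximation: the same per-unit change is assumed across the whole observed x range

(β₀ = 81.2134 is the fitted value at x = 0 and is not part of the slope interpretation.)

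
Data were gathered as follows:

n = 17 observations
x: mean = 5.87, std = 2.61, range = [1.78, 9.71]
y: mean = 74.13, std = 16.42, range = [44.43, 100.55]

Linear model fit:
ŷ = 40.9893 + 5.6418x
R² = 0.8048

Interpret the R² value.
R² = 0.8048 means 80.48% of the variation in y is explained by the linear relationship with x. This indicates a strong fit.

R² = 1 − SS_res/SS_tot compares the residual scatter to the total scatter of y about its mean.

Here R² = 0.8048:
- Explained: 80.48% of the variation in y
- Unexplained (residual): 100% − 80.48% = 19.52%
- Rule of thumb (below 0.3 weak; 0.3 to below 0.7 moderate; 0.7 and above strong) → strong

Note: R² says nothing about causation, and a high R² does not by itself mean the linear form is appropriate — check the residuals.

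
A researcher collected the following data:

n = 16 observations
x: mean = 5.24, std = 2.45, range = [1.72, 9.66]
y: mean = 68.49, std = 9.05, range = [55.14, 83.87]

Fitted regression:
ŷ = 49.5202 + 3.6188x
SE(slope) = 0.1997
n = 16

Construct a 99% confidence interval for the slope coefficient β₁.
The 99% CI for β₁ is (3.0243, 4.2133)

Confidence interval for the slope:

The 99% CI for β₁ is: β̂₁ ± t*(α/2, n-2) × SE(β̂₁)

Step 1: Find critical t-value
- Confidence level = 0.99
- Degrees of freedom = n - 2 = 16 - 2 = 14
- t*(α/2, 14) = 2.9768

Step 2: Calculate margin of error
Margin = 2.9768 × 0.1997 = 0.5945

Step 3: Construct interval
CI = 3.6188 ± 0.5945
CI = (3.0243, 4.2133)

Interpretation: intervals built this way capture the true β₁ in 99% of repeated samples; here the plausible range for the per-unit effect of x on y is 3.0243 to 4.2133.
Both endpoints are positive, so the data support a genuinely positive slope at this confidence level.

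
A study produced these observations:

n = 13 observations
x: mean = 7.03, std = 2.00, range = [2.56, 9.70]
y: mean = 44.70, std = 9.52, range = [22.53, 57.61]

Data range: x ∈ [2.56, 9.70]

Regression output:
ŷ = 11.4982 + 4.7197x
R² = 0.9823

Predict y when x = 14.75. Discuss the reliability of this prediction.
The equation gives ŷ = 81.1138; however x = 14.75 is 5.05 units above the observed range, so this extrapolated value should not be trusted.

Prediction calculation:
ŷ = 11.4982 + 4.7197 × 14.75
ŷ = 81.1138

Reliability:
- Data range: x ∈ [2.56, 9.70]
- Prediction point: x = 14.75 is 5.05 units above the observed range → this is EXTRAPOLATION, not interpolation

Why that matters here:
- The linear relationship may not hold outside the observed range
- R² describes fit only over the sampled x values; it says nothing about behaviour beyond them
- Real relationships often flatten, saturate, or turn nonlinear at extremes

Report the number if required, but flag clearly that it is an extrapolation.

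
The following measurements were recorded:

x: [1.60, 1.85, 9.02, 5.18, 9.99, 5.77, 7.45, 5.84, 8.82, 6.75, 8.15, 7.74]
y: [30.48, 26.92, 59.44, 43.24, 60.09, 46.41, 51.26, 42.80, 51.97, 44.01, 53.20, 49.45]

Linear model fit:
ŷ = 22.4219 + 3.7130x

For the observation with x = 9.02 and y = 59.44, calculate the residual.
Residual = 3.5268

The residual is the difference between the actual value and the predicted value:

Residual = y - ŷ

Step 1: Calculate predicted value
ŷ = 22.4219 + 3.7130 × 9.02
ŷ = 55.9132

Step 2: Calculate residual
Residual = 59.44 - 55.9132
Residual = 3.5268

Interpretation: the model underestimates the actual value by 3.5268 at this point (positive residual → observation lies above the fitted line).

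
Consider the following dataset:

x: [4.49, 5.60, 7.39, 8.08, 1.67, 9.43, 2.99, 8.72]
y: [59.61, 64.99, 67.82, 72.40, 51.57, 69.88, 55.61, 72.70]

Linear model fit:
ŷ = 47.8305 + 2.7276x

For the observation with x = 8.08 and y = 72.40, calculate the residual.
Residual = 2.5305

The residual is the difference between the actual value and the predicted value:

Residual = y - ŷ

Step 1: Calculate predicted value
ŷ = 47.8305 + 2.7276 × 8.08
ŷ = 69.8695

Step 2: Calculate residual
Residual = 72.40 - 69.8695
Residual = 2.5305

The residual is positive, so the observed y = 72.40 sits above the regression line (the line underestimates it by 2.5305).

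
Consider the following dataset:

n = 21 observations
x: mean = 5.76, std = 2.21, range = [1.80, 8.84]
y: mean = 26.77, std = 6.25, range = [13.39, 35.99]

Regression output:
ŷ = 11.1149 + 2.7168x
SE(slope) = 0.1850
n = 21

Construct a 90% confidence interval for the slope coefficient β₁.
The 90% CI for β₁ is (2.3969, 3.0367)

Confidence interval for the slope:

The 90% CI for β₁ is: β̂₁ ± t*(α/2, n-2) × SE(β̂₁)

Step 1: Find critical t-value
- Confidence level = 0.9
- Degrees of freedom = n - 2 = 21 - 2 = 19
- t*(α/2, 19) = 1.7291

Step 2: Calculate margin of error
Margin = 1.7291 × 0.1850 = 0.3199

Step 3: Construct interval
CI = 2.7168 ± 0.3199
CI = (2.3969, 3.0367)

Interpretation: each one-unit increase in x is associated with a change in mean y of between 2.3969 and 3.0367, with 90% confidence.
Both endpoints are positive, so the data support a genuinely positive slope at this confidence level.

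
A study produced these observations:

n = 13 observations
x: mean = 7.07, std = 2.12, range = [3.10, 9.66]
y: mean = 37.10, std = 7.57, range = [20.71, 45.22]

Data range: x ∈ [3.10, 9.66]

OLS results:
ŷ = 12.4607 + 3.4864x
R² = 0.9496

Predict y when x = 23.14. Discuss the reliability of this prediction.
ŷ = 93.1360, but this is extrapolation (above the data range [3.10, 9.66]) and may be unreliable.

Prediction calculation:
ŷ = 12.4607 + 3.4864 × 23.14
ŷ = 93.1360

Reliability:
- Data range: x ∈ [3.10, 9.66]
- Prediction point: x = 23.14 is 13.48 units above the observed range → this is EXTRAPOLATION, not interpolation

Why that matters here:
- The standard error of prediction grows with (x − x̄)², and x = 23.14 is far from x̄ = 7.07
- Real relationships often flatten, saturate, or turn nonlinear at extremes
- There are no observations near this x to validate the fitted line there

A defensible statement: 'if the linear trend continued to x = 23.14, y would be about 93.1360' — the premise is untested.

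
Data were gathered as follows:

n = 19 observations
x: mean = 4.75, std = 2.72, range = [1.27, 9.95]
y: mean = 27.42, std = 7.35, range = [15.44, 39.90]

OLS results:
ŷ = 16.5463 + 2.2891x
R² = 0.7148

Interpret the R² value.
About 71.48% of the variability in y is accounted for by the regression on x (R² = 0.7148) — a strong linear fit.

The coefficient of determination R² is the fraction of the total variation in y that the fitted line accounts for.

Here R² = 0.7148:
- Explained: 71.48% of the variation in y
- Unexplained (residual): 100% − 71.48% = 28.52%
- Rule of thumb (below 0.3 weak; 0.3 to below 0.7 moderate; 0.7 and above strong) → strong

Note: R² never decreases when predictors are added, so it should not be used alone to compare models of different size.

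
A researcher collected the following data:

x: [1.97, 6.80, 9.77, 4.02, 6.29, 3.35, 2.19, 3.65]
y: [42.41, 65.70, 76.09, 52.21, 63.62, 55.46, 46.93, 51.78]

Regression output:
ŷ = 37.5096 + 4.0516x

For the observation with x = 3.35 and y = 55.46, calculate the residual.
Residual = 4.3775

The residual is the difference between the actual value and the predicted value:

Residual = y - ŷ

Step 1: Calculate predicted value
ŷ = 37.5096 + 4.0516 × 3.35
ŷ = 51.0825

Step 2: Calculate residual
Residual = 55.46 - 51.0825
Residual = 4.3775

The residual is positive, so the observed y = 55.46 sits above the regression line (the line underestimates it by 4.3775).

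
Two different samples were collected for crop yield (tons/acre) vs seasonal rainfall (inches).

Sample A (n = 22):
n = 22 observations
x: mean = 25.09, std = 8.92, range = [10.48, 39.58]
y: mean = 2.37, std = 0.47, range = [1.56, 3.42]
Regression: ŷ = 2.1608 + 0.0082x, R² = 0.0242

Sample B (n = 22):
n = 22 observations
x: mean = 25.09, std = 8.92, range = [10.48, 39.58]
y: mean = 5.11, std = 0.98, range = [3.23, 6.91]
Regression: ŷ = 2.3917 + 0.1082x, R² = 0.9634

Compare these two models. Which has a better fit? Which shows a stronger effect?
Model B has the better fit (R² = 0.9634 vs 0.0242). Model B shows the stronger effect (|β₁| = 0.1082 vs 0.0082).

Model Comparison:

Fit — compare R²:
- Model A: R² = 0.0242 → 2.42% of variance in crop yield explained
- Model B: R² = 0.9634 → 96.34% of variance in crop yield explained
- 0.9634 > 0.0242 → Model B has the better fit

Which has the larger per-inch effect? (|β₁|)
- Model A: β₁ = 0.0082 → predicted crop yield rises 0.0082 tons/acre per additional inch of rainfall
- Model B: β₁ = 0.1082 → predicted crop yield rises 0.1082 tons/acre per additional inch of rainfall
- |0.0082| < |0.1082| → Model B shows the stronger marginal effect

Note: R² measures how tightly points cluster around the line; β₁ measures how steep the line is — they answer different questions.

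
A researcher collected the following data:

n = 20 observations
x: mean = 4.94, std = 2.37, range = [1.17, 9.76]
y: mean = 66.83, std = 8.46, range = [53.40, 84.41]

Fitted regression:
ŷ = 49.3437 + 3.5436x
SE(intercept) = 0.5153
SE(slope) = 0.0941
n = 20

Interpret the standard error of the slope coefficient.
The slope 3.5436 is pinned down to within about ±0.0941 (one SE) by these data — relative uncertainty 2.7%, i.e. precise.

What SE measures:
- The standard error quantifies the sampling variability of the coefficient estimate
- It is the estimated standard deviation of β̂₁ across hypothetical repeated samples of the same size
- Smaller SE → more precise estimate

Relative precision:
- SE / |β̂₁| = 0.0941 / 3.5436 = 2.7%
- Rule of thumb (under 20%: precise; 20% to under 50%: moderately precise; 50% or more: imprecise) → precise

Link to the t-test: t = β̂₁ / SE(β̂₁) = 3.5436 / 0.0941 = 37.6578, the statistic for H₀: β₁ = 0.

What drives SE(β̂₁): larger n (here n = 20) → smaller SE.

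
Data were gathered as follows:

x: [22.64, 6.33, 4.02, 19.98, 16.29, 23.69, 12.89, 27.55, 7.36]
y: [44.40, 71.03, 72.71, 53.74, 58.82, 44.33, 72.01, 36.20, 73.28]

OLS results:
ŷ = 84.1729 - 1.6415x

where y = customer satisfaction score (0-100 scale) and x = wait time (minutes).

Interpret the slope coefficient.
On average, satisfaction score is about 1.6415 points lower for every extra minute of wait time.

β₁ = -1.6415 is the change in predicted satisfaction score (points) per additional minute of wait time.

Interpretation:
- Wait time up by 1 minute → predicted satisfaction score decreases by 1.6415 points
- This is a linear approximation: the same per-unit change is assumed across the whole observed x range

The intercept β₀ = 84.1729 is the predicted satisfaction score when wait time = 0; since the smallest observed x is 4.02, this is an extrapolation and mainly anchors the line.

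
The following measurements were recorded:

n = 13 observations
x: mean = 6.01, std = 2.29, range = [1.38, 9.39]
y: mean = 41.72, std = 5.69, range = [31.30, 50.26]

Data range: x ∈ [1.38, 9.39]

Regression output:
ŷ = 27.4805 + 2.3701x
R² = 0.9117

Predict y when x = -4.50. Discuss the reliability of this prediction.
ŷ = 16.8151, but this is extrapolation (below the data range [1.38, 9.39]) and may be unreliable.

Prediction calculation:
ŷ = 27.4805 + 2.3701 × (-4.50)
ŷ = 16.8151

Reliability:
- Data range: x ∈ [1.38, 9.39]
- Prediction point: x = -4.50 is 5.88 units below the observed range → this is EXTRAPOLATION, not interpolation

Why that matters here:
- Real relationships often flatten, saturate, or turn nonlinear at extremes
- The standard error of prediction grows with (x − x̄)², and x = -4.50 is far from x̄ = 6.01

Report the number if required, but flag clearly that it is an extrapolation.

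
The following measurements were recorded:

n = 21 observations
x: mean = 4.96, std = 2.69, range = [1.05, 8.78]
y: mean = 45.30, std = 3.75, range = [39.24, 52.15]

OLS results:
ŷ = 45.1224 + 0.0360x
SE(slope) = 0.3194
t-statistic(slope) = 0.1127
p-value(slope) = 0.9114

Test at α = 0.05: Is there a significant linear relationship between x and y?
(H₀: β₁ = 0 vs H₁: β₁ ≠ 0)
p-value = 0.9114 ≥ α = 0.05, so we fail to reject H₀. The relationship is not significant.

Hypothesis test for the slope coefficient:

H₀: β₁ = 0 (no linear relationship)
H₁: β₁ ≠ 0 (linear relationship exists)

Test statistic: t = β̂₁ / SE(β̂₁) = 0.0360 / 0.3194 = 0.1127

With df = 19, the two-sided p-value for |t| = 0.1127 is 0.9114.

Decision rule: reject H₀ if p-value < α.
p-value = 0.9114 ≥ α = 0.05 → fail to reject H₀.

There is not sufficient evidence at the 5% significance level to conclude that a linear relationship exists between x and y.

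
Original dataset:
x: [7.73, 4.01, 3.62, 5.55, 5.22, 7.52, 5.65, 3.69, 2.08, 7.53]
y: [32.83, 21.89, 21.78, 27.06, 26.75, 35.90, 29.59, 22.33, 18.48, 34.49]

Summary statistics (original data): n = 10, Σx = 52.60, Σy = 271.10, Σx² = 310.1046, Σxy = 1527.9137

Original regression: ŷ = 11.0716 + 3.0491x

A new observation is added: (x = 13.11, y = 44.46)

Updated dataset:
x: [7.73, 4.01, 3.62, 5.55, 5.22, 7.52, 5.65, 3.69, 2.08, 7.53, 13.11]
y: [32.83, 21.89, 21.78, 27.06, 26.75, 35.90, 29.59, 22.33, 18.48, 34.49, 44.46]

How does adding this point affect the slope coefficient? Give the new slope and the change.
Adding the point moves β₁ from 3.0491 to 2.5237, i.e. it decreases by 0.5254 (-17.2%).

The new point has HIGH LEVERAGE: x = 13.11 is far from the original mean x̄ = 52.60/10 ≈ 5.26 (original range [2.08, 7.73]).

Step 1: Update the sums with the new point (n goes from 10 to 11)
Σx  = 52.60 + 13.11 = 65.71
Σy  = 271.10 + 44.46 = 315.56
Σx² = 310.1046 + 13.11² = 310.1046 + 171.8721 = 481.9767
Σxy = 1527.9137 + 13.11×44.46 = 1527.9137 + 582.8706 = 2110.7843

Step 2: Recompute the slope with b₁ = (nΣxy − ΣxΣy) / (nΣx² − (Σx)²)
Numerator   = 11×2110.7843 − 65.71×315.56 = 23218.6273 − 20735.4476 = 2483.1797
Denominator = 11×481.9767 − 65.71² = 5301.7437 − 4317.8041 = 983.9396
b₁(new) = 2483.1797 / 983.9396 = 2.5237

(Same formula on the original sums: (10×1527.9137 − 52.60×271.10) / (10×310.1046 − 52.60²) = 1019.2770 / 334.2860 = 3.0491, matching the given fit.)

Step 3: Change in slope
Δβ₁ = 2.5237 − 3.0491 = -0.5254
Relative change = -0.5254 / 3.0491 × 100% = -17.2%
→ the slope decreases when the point is added.

Because the point sits below the extension of the original line at a high-leverage x, it tilts the fit down.
In practice: refit with and without it and report both if conclusions differ.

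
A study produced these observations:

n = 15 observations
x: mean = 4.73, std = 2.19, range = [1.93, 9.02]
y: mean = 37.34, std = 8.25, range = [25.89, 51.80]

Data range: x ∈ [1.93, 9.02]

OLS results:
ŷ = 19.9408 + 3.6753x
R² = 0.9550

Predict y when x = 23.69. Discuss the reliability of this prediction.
The equation gives ŷ = 107.0087; however x = 23.69 is 14.67 units above the observed range, so this extrapolated value should not be trusted.

Prediction calculation:
ŷ = 19.9408 + 3.6753 × 23.69
ŷ = 107.0087

Reliability:
- Data range: x ∈ [1.93, 9.02]
- Prediction point: x = 23.69 is 14.67 units above the observed range → this is EXTRAPOLATION, not interpolation

Why that matters here:
- The linear relationship may not hold outside the observed range
- The standard error of prediction grows with (x − x̄)², and x = 23.69 is far from x̄ = 4.73
- R² describes fit only over the sampled x values; it says nothing about behaviour beyond them

A defensible statement: 'if the linear trend continued to x = 23.69, y would be about 107.0087' — the premise is untested.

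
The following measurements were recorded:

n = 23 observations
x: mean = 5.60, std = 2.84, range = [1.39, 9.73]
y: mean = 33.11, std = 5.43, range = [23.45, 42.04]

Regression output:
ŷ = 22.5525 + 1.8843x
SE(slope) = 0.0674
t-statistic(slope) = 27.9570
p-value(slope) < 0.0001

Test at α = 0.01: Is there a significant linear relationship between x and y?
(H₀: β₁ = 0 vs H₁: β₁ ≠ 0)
p-value < 0.0001 < α = 0.01, so we reject H₀. The relationship is significant.

Hypothesis test for the slope coefficient:

H₀: β₁ = 0 (no linear relationship)
H₁: β₁ ≠ 0 (linear relationship exists)

Test statistic: t = β̂₁ / SE(β̂₁) = 1.8843 / 0.0674 = 27.9570

With df = 21, the two-sided p-value for |t| = 27.9570 is <0.0001.

Decision rule: reject H₀ if p-value < α.
p-value < 0.0001 < α = 0.01 → reject H₀.

At α = 0.01 the data do provide convincing evidence of a nonzero slope.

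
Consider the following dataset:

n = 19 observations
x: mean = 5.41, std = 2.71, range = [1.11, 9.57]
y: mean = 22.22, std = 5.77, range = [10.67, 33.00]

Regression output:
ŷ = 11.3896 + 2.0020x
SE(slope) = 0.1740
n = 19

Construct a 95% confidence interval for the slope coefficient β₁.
The 95% CI for β₁ is (1.6349, 2.3691)

Confidence interval for the slope:

The 95% CI for β₁ is: β̂₁ ± t*(α/2, n-2) × SE(β̂₁)

Step 1: Find critical t-value
- Confidence level = 0.95
- Degrees of freedom = n - 2 = 19 - 2 = 17
- t*(α/2, 17) = 2.1098

Step 2: Calculate margin of error
Margin = 2.1098 × 0.1740 = 0.3671

Step 3: Construct interval
CI = 2.0020 ± 0.3671
CI = (1.6349, 2.3691)

Interpretation: We are 95% confident that the true slope β₁ lies between 1.6349 and 2.3691.
Since 0 is outside the interval, a two-sided test at α = 0.05 would reject H₀: β₁ = 0.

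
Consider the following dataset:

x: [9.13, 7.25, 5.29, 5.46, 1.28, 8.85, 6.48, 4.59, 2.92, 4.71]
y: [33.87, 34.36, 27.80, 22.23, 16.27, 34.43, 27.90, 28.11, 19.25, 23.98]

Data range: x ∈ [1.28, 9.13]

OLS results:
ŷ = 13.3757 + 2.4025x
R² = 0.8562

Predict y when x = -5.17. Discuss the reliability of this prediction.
The equation gives ŷ = 0.9548; however x = -5.17 is 6.45 units below the observed range, so this extrapolated value should not be trusted.

Prediction calculation:
ŷ = 13.3757 + 2.4025 × (-5.17)
ŷ = 0.9548

Reliability:
- Data range: x ∈ [1.28, 9.13]
- Prediction point: x = -5.17 is 6.45 units below the observed range → this is EXTRAPOLATION, not interpolation

Why that matters here:
- R² describes fit only over the sampled x values; it says nothing about behaviour beyond them
- The standard error of prediction grows with (x − x̄)², and x = -5.17 is far from x̄ = 5.60
- The linear relationship may not hold outside the observed range

The R² = 0.8562 only validates the fit within [1.28, 9.13]; treat ŷ = 0.9548 with caution.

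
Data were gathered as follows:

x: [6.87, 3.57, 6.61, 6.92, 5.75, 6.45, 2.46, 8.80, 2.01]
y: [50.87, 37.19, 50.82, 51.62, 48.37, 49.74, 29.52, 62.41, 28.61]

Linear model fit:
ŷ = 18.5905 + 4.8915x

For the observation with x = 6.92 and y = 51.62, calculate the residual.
Residual = -0.8197

The residual is the difference between the actual value and the predicted value:

Residual = y - ŷ

Step 1: Calculate predicted value
ŷ = 18.5905 + 4.8915 × 6.92
ŷ = 52.4397

Step 2: Calculate residual
Residual = 51.62 - 52.4397
Residual = -0.8197

The residual is negative, so the observed y = 51.62 sits below the regression line (the line overestimates it by 0.8197).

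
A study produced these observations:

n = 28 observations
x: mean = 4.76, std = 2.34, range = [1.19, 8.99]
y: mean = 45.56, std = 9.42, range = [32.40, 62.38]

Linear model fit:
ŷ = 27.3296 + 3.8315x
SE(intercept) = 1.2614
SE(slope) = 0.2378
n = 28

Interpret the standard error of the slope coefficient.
SE(slope) = 0.2378 measures the uncertainty in the estimated slope. The coefficient is estimated precisely (SE/|β̂₁| = 6.2%).

SE(β̂₁) = 0.2378 says: if we drew many samples of n = 28 from the same population and refit each time, the fitted slopes would scatter with a standard deviation of roughly 0.2378 around the true β₁.

Relative precision:
- SE / |β̂₁| = 0.2378 / 3.8315 = 6.2%
- Rule of thumb (under 20%: precise; 20% to under 50%: moderately precise; 50% or more: imprecise) → precise

Link to interval estimation: a confidence interval for β₁ is β̂₁ ± t* × 0.2378, so SE sets the half-width per unit of t*.

What drives SE(β̂₁): larger n (here n = 28) → smaller SE; more residual scatter → larger SE; wider spread of x values → smaller SE.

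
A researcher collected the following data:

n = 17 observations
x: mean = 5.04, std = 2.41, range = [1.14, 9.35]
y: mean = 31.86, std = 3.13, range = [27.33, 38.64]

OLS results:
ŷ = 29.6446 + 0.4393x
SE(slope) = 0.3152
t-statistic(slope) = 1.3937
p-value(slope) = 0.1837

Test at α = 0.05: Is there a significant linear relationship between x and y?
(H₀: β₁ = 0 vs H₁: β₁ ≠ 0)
Since p-value = 0.1837 ≥ α = 0.05, fail to reject H₀ — the slope is not significantly different from 0.

Hypothesis test for the slope coefficient:

H₀: β₁ = 0 (no linear relationship)
H₁: β₁ ≠ 0 (linear relationship exists)

Test statistic: t = β̂₁ / SE(β̂₁) = 0.4393 / 0.3152 = 1.3937

The p-value (0.1837) is the probability, under H₀, of a t-statistic at least as extreme as |t| = 1.3937 (two-sided, df = n − 2 = 15).

Decision rule: reject H₀ if p-value < α.
p-value = 0.1837 ≥ α = 0.05 → fail to reject H₀.

Conclusion: the linear association between x and y is not significant at the 5% level.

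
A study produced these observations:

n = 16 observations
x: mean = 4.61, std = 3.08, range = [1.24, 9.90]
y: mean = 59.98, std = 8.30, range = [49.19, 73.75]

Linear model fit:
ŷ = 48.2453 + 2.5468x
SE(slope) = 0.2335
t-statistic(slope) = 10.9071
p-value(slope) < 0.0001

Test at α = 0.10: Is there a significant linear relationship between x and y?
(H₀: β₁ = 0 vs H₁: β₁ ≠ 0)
p-value < 0.0001 < α = 0.10, so we reject H₀. The relationship is significant.

Hypothesis test for the slope coefficient:

H₀: β₁ = 0 (no linear relationship)
H₁: β₁ ≠ 0 (linear relationship exists)

Test statistic: t = β̂₁ / SE(β̂₁) = 2.5468 / 0.2335 = 10.9071

The p-value (<0.0001) is the probability, under H₀, of a t-statistic at least as extreme as |t| = 10.9071 (two-sided, df = n − 2 = 14).

Decision rule: reject H₀ if p-value < α.
p-value < 0.0001 < α = 0.10 → reject H₀.

At α = 0.10 the data do provide convincing evidence of a nonzero slope.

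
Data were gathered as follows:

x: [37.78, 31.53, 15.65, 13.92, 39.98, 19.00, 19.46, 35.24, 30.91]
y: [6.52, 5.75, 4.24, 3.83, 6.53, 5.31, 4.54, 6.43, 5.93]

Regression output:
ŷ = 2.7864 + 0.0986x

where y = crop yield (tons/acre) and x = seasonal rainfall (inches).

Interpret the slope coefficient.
For each additional inch of rainfall, predicted crop yield increases by approximately 0.0986 tons/acre.

β₁ = 0.0986 is the change in predicted crop yield (tons/acre) per additional inch of rainfall.

Interpretation:
- Rainfall up by 1 inch → predicted crop yield increases by 0.0986 tons/acre
- The effect is assumed constant over the observed range of x (linearity)

The intercept β₀ = 2.7864 is the predicted crop yield when rainfall = 0; since the smallest observed x is 13.92, this is an extrapolation and mainly anchors the line.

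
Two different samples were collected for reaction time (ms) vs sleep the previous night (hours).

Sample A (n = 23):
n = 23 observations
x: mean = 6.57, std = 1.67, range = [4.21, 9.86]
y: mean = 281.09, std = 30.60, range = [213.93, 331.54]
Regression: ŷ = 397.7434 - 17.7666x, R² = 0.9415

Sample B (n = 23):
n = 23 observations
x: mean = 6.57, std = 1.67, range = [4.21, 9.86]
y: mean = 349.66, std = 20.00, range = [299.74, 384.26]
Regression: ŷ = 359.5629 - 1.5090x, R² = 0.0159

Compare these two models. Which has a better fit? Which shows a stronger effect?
Model A has the better fit (R² = 0.9415 vs 0.0159). Model A shows the stronger effect (|β₁| = 17.7666 vs 1.5090).

Model Comparison:

Which explains more variance? (R²)
- Model A: R² = 0.9415 → 94.15% of variance in reaction time explained
- Model B: R² = 0.0159 → 1.59% of variance in reaction time explained
- 0.9415 > 0.0159 → Model A has the better fit

Which has the larger per-hour effect? (|β₁|)
- Model A: β₁ = -17.7666 → predicted reaction time falls 17.7666 ms per additional hour of sleep
- Model B: β₁ = -1.5090 → predicted reaction time falls 1.5090 ms per additional hour of sleep
- |-17.7666| > |-1.5090| → Model A shows the stronger marginal effect

Notes:
- A steeper slope doesn't make a better model if the scatter around the line is large.
- A better fit (higher R²) doesn't necessarily mean a more important relationship.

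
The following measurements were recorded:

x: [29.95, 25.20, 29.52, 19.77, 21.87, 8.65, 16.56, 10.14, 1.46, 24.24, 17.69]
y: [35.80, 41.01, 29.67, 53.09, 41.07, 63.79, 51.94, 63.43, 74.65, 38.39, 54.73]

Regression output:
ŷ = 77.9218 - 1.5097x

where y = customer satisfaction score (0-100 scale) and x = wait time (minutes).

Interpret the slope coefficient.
An increase of one minute in wait time is associated with a 1.5097 points decrease in predicted satisfaction score.

The slope coefficient β₁ = -1.5097 represents the marginal effect of wait time on satisfaction score.

Interpretation:
- Wait time up by 1 minute → predicted satisfaction score decreases by 1.5097 points
- The effect is assumed constant over the observed range of x (linearity)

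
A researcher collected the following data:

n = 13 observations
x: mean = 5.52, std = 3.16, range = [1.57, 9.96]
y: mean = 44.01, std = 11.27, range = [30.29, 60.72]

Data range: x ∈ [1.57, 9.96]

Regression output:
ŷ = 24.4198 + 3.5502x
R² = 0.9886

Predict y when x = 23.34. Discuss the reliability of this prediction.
The equation gives ŷ = 107.2815; however x = 23.34 is 13.38 units above the observed range, so this extrapolated value should not be trusted.

Prediction calculation:
ŷ = 24.4198 + 3.5502 × 23.34
ŷ = 107.2815

Reliability:
- Data range: x ∈ [1.57, 9.96]
- Prediction point: x = 23.34 is 13.38 units above the observed range → this is EXTRAPOLATION, not interpolation

Why that matters here:
- Real relationships often flatten, saturate, or turn nonlinear at extremes
- The standard error of prediction grows with (x − x̄)², and x = 23.34 is far from x̄ = 5.52
- The linear relationship may not hold outside the observed range

Report the number if required, but flag clearly that it is an extrapolation.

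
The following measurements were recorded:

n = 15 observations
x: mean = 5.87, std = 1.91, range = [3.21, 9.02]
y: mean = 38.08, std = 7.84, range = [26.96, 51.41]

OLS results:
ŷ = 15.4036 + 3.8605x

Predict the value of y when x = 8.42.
ŷ = 47.9090

Plug x = 8.42 into the fitted line:

ŷ = 15.4036 + 3.8605 × 8.42
ŷ = 15.4036 + 32.5054
ŷ = 47.9090

This is a point prediction; actual observations scatter around it by roughly the residual standard deviation.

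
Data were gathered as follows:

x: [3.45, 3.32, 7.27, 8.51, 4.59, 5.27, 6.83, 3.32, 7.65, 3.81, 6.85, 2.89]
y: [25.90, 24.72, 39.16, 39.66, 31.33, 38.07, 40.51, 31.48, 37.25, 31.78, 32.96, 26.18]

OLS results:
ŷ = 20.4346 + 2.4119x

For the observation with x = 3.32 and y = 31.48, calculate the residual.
Residual = 3.0379

The residual is the difference between the actual value and the predicted value:

Residual = y - ŷ

Step 1: Calculate predicted value
ŷ = 20.4346 + 2.4119 × 3.32
ŷ = 28.4421

Step 2: Calculate residual
Residual = 31.48 - 28.4421
Residual = 3.0379

Sign check: y > ŷ, so the point is above the line and the fit underestimates here.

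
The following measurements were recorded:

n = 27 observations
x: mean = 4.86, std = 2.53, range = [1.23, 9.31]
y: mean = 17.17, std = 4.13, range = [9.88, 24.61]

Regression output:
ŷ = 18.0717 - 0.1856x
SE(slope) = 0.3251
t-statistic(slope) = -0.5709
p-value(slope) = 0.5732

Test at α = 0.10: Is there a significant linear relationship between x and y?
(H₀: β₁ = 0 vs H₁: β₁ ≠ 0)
p-value = 0.5732 ≥ α = 0.10, so we fail to reject H₀. The relationship is not significant.

Hypothesis test for the slope coefficient:

H₀: β₁ = 0 (no linear relationship)
H₁: β₁ ≠ 0 (linear relationship exists)

Test statistic: t = β̂₁ / SE(β̂₁) = -0.1856 / 0.3251 = -0.5709

p = 0.5732: how often a slope estimate this far from 0 (in SE units) would arise by chance if β₁ were truly 0.

Decision rule: reject H₀ if p-value < α.
p-value = 0.5732 ≥ α = 0.10 → fail to reject H₀.

Conclusion: the linear association between x and y is not significant at the 10% level.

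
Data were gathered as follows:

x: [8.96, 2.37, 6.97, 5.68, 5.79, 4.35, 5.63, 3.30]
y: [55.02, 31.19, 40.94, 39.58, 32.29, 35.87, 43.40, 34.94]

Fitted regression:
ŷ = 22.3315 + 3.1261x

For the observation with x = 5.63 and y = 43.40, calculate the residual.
Residual = 3.4686

The residual is the difference between the actual value and the predicted value:

Residual = y - ŷ

Step 1: Calculate predicted value
ŷ = 22.3315 + 3.1261 × 5.63
ŷ = 39.9314

Step 2: Calculate residual
Residual = 43.40 - 39.9314
Residual = 3.4686

The residual is positive, so the observed y = 43.40 sits above the regression line (the line underestimates it by 3.4686).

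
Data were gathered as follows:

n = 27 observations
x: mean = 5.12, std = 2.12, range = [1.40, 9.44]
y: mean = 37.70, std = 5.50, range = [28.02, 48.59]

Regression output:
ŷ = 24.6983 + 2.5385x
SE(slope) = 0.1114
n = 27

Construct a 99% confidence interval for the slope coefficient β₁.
The 99% CI for β₁ is (2.2280, 2.8490)

Confidence interval for the slope:

The 99% CI for β₁ is: β̂₁ ± t*(α/2, n-2) × SE(β̂₁)

Step 1: Find critical t-value
- Confidence level = 0.99
- Degrees of freedom = n - 2 = 27 - 2 = 25
- t*(α/2, 25) = 2.7874

Step 2: Calculate margin of error
Margin = 2.7874 × 0.1114 = 0.3105

Step 3: Construct interval
CI = 2.5385 ± 0.3105
CI = (2.2280, 2.8490)

Interpretation: intervals built this way capture the true β₁ in 99% of repeated samples; here the plausible range for the per-unit effect of x on y is 2.2280 to 2.8490.
Both endpoints are positive, so the data support a genuinely positive slope at this confidence level.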